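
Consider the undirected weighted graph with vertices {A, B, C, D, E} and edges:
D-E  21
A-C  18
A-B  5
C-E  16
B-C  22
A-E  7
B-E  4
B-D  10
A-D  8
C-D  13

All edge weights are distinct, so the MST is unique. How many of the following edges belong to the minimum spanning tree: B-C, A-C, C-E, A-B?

Sort edges by weight, then run Kruskal:
B-E (4): add — endpoints in different components.
A-B (5): add — endpoints in different components.
A-E (7): skip — A and E already connected.
A-D (8): add — endpoints in different components.
B-D (10): skip — B and D already connected.
C-D (13): add — endpoints in different components.
MST edge set: {B-E, A-B, A-D, C-D}.
Of the listed edges, {A-B} are in the MST → 1.

1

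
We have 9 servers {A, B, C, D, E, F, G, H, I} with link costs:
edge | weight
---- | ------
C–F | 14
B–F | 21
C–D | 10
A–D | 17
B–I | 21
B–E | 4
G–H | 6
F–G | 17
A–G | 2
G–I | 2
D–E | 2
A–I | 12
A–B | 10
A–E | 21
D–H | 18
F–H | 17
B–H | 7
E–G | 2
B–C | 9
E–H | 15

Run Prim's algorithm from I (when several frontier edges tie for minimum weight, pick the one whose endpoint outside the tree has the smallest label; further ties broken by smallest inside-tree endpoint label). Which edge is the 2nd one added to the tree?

Prim, starting at I.
Step 1: cheapest edge leaving the tree is G–I (2); add G.
Step 2: cheapest edge leaving the tree is A–G (2); add A.
Step 3: cheapest edge leaving the tree is E–G (2); add E.
Step 4: cheapest edge leaving the tree is D–E (2); add D.
Step 5: cheapest edge leaving the tree is B–E (4); add B.
Step 6: cheapest edge leaving the tree is G–H (6); add H.
Step 7: cheapest edge leaving the tree is B–C (9); add C.
Step 8: cheapest edge leaving the tree is C–F (14); add F.
The 2nd edge added is A–G.

A-G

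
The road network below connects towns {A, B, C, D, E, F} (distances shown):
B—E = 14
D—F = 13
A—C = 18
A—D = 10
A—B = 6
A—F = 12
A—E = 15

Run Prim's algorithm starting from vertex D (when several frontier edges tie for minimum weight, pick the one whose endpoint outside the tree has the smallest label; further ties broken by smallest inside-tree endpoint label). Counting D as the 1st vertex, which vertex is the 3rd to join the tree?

Grow the tree from D using Prim:
Step 1: frontier [A—D 10, D—F 13] → take A—D (10); add A.
Step 2: frontier [A—B 6, A—F 12, A—E 15, A—C 18, D—F 13] → take A—B (6); add B.
Step 3: frontier [A—F 12, A—E 15, A—C 18, B—E 14, D—F 13] → take A—F (12); add F.
Step 4: frontier [A—E 15, A—C 18, B—E 14] → take B—E (14); add E.
Step 5: frontier [A—C 18] → take A—C (18); add C.
Vertex order: D, A, B, F, E, C. The 3rd vertex is B.

B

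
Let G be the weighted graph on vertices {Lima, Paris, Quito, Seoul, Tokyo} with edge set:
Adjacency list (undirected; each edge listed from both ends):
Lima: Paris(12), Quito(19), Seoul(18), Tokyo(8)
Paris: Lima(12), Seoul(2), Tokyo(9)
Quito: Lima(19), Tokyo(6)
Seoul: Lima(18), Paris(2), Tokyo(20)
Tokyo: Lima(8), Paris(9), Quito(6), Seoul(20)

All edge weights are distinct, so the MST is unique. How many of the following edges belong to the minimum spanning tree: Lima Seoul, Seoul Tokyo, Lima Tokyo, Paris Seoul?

2

Kruskal's algorithm — process edges by increasing weight (ties by edge label):
Paris Seoul (2): add — endpoints in different components.
Quito Tokyo (6): add — endpoints in different components.
Lima Tokyo (8): add — endpoints in different components.
Paris Tokyo (9): add — endpoints in different components.
MST edge set: {Paris Seoul, Quito Tokyo, Lima Tokyo, Paris Tokyo}.
Of the listed edges, {Lima Tokyo, Paris Seoul} are in the MST → 2.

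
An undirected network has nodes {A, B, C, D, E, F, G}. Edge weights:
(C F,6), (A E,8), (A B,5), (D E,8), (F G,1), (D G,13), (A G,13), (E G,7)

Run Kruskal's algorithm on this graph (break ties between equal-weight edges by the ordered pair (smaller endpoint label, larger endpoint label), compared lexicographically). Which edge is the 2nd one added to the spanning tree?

A-B

Kruskal's algorithm — process edges by increasing weight (ties by edge label):
F G (1): add — endpoints in different components.
A B (5): add — endpoints in different components.
C F (6): add — endpoints in different components.
E G (7): add — endpoints in different components.
A E (8): add — endpoints in different components.
D E (8): add — endpoints in different components.
The 2nd edge added is A B.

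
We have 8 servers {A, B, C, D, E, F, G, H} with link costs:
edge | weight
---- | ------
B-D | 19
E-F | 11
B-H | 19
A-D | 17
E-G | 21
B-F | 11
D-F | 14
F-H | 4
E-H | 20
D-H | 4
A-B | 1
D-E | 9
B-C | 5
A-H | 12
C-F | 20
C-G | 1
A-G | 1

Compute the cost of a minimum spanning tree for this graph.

31

Sort edges by weight, then run Kruskal:
A-B (1): add — endpoints in different components.
A-G (1): add — endpoints in different components.
C-G (1): add — endpoints in different components.
D-H (4): add — endpoints in different components.
F-H (4): add — endpoints in different components.
B-C (5): skip — B and C already connected.
D-E (9): add — endpoints in different components.
B-F (11): add — endpoints in different components.
MST edges: A-B, A-G, C-G, D-H, F-H, D-E, B-F; total weight 1+1+1+4+4+9+11 = 31.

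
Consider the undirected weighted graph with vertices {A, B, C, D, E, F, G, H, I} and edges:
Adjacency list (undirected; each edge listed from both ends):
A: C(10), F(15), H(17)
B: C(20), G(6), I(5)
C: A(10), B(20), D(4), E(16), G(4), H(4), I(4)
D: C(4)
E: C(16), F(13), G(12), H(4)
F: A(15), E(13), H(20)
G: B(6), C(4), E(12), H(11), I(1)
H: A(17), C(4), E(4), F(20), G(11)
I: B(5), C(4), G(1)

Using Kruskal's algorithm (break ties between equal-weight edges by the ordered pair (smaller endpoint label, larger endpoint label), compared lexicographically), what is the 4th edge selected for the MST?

C-H

Sort edges by weight, then run Kruskal:
G I (1): add — endpoints in different components.
C D (4): add — endpoints in different components.
C G (4): add — endpoints in different components.
C H (4): add — endpoints in different components.
C I (4): skip — C and I already connected.
E H (4): add — endpoints in different components.
B I (5): add — endpoints in different components.
B G (6): skip — B and G already connected.
A C (10): add — endpoints in different components.
G H (11): skip — G and H already connected.
E G (12): skip — E and G already connected.
E F (13): add — endpoints in different components.
The 4th edge added is C H.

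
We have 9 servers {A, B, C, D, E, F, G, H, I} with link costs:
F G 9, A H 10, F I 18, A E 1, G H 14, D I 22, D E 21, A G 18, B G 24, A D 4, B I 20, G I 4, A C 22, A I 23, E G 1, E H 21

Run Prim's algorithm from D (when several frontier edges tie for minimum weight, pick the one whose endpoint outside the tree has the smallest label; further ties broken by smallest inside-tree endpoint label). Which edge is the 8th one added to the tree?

A-C

Prim, starting at D.
Step 1: cheapest edge leaving the tree is A D (4); add A.
Step 2: cheapest edge leaving the tree is A E (1); add E.
Step 3: cheapest edge leaving the tree is E G (1); add G.
Step 4: cheapest edge leaving the tree is G I (4); add I.
Step 5: cheapest edge leaving the tree is F G (9); add F.
Step 6: cheapest edge leaving the tree is A H (10); add H.
Step 7: cheapest edge leaving the tree is B I (20); add B.
Step 8: cheapest edge leaving the tree is A C (22); add C.
The 8th edge added is A C.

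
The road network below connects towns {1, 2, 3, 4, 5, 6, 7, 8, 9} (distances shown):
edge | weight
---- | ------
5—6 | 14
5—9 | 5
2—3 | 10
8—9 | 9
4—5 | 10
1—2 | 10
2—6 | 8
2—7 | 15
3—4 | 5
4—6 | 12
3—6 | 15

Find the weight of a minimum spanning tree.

72

Prim's algorithm from 3:
Step 1: cheapest edge leaving the tree is 3—4 (5); add 4.
Step 2: cheapest edge leaving the tree is 2—3 (10); add 2.
Step 3: cheapest edge leaving the tree is 2—6 (8); add 6.
Step 4: cheapest edge leaving the tree is 1—2 (10); add 1.
Step 5: cheapest edge leaving the tree is 4—5 (10); add 5.
Step 6: cheapest edge leaving the tree is 5—9 (5); add 9.
Step 7: cheapest edge leaving the tree is 8—9 (9); add 8.
Step 8: cheapest edge leaving the tree is 2—7 (15); add 7.
MST edges: 3—4, 2—3, 2—6, 1—2, 4—5, 5—9, 8—9, 2—7; total weight 5+10+8+10+10+5+9+15 = 72.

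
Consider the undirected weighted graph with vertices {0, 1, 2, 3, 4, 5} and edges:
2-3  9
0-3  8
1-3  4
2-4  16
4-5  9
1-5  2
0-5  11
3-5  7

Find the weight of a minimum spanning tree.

Grow the tree from 0 using Prim:
Step 1: frontier [0-3 8, 0-5 11] → take 0-3 (8); add 3.
Step 2: frontier [0-5 11, 1-3 4, 3-5 7, 2-3 9] → take 1-3 (4); add 1.
Step 3: frontier [0-5 11, 1-5 2, 3-5 7, 2-3 9] → take 1-5 (2); add 5.
Step 4: frontier [2-3 9, 4-5 9] → take 2-3 (9); add 2.
Step 5: frontier [2-4 16, 4-5 9] → take 4-5 (9); add 4.
MST edges: 0-3, 1-3, 1-5, 2-3, 4-5; total weight 8+4+2+9+9 = 32.

32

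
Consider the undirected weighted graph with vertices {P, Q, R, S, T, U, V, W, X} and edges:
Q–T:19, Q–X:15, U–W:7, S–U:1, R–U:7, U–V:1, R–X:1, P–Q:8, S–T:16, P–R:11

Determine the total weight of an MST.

Prim's algorithm from Q:
Step 1: cheapest edge leaving the tree is P–Q (8); add P.
Step 2: cheapest edge leaving the tree is P–R (11); add R.
Step 3: cheapest edge leaving the tree is R–X (1); add X.
Step 4: cheapest edge leaving the tree is R–U (7); add U.
Step 5: cheapest edge leaving the tree is S–U (1); add S.
Step 6: cheapest edge leaving the tree is U–V (1); add V.
Step 7: cheapest edge leaving the tree is U–W (7); add W.
Step 8: cheapest edge leaving the tree is S–T (16); add T.
MST edges: P–Q, P–R, R–X, R–U, S–U, U–V, U–W, S–T; total weight 8+11+1+7+1+1+7+16 = 52.

52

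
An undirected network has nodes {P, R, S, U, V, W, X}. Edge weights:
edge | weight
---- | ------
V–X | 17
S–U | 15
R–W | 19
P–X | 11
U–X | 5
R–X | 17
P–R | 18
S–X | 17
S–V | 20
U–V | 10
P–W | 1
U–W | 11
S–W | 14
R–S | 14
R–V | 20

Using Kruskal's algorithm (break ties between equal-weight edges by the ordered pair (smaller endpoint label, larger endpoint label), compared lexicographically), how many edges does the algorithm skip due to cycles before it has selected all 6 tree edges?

Kruskal's algorithm — process edges by increasing weight (ties by edge label):
P–W (1): add — endpoints in different components.
U–X (5): add — endpoints in different components.
U–V (10): add — endpoints in different components.
P–X (11): add — endpoints in different components.
U–W (11): skip — W and U already connected.
R–S (14): add — endpoints in different components.
S–W (14): add — endpoints in different components.
Edges rejected before the tree was complete: 1.

1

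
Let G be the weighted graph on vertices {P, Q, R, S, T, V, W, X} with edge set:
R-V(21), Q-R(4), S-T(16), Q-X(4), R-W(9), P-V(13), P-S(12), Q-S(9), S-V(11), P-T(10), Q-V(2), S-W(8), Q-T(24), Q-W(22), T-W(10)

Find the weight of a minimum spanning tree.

47

Kruskal: consider edges lightest-first.
Q-V (2): add — endpoints in different components.
Q-R (4): add — endpoints in different components.
Q-X (4): add — endpoints in different components.
S-W (8): add — endpoints in different components.
Q-S (9): add — endpoints in different components.
R-W (9): skip — W and R already connected.
P-T (10): add — endpoints in different components.
T-W (10): add — endpoints in different components.
MST edges: Q-V, Q-R, Q-X, S-W, Q-S, P-T, T-W; total weight 2+4+4+8+9+10+10 = 47.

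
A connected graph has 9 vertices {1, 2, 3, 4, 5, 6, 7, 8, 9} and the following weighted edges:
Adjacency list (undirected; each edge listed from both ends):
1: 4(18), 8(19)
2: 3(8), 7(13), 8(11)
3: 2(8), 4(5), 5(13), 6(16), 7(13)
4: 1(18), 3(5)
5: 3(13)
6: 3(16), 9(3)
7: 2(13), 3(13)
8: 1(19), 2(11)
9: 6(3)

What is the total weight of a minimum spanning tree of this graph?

Grow the tree from 7 using Prim:
Step 1: cheapest edge leaving the tree is 2–7 (13); add 2.
Step 2: cheapest edge leaving the tree is 2–3 (8); add 3.
Step 3: cheapest edge leaving the tree is 3–4 (5); add 4.
Step 4: cheapest edge leaving the tree is 2–8 (11); add 8.
Step 5: cheapest edge leaving the tree is 3–5 (13); add 5.
Step 6: cheapest edge leaving the tree is 3–6 (16); add 6.
Step 7: cheapest edge leaving the tree is 6–9 (3); add 9.
Step 8: cheapest edge leaving the tree is 1–4 (18); add 1.
MST edges: 2–7, 2–3, 3–4, 2–8, 3–5, 3–6, 6–9, 1–4; total weight 13+8+5+11+13+16+3+18 = 87.

87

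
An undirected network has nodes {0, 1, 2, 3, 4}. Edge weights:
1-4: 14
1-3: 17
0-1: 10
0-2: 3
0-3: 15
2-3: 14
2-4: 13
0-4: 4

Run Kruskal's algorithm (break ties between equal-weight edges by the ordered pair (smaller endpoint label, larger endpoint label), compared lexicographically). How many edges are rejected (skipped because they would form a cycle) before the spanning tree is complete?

Sort edges by weight, then run Kruskal:
0-2 (3): add — endpoints in different components.
0-4 (4): add — endpoints in different components.
0-1 (10): add — endpoints in different components.
2-4 (13): skip — 2 and 4 already connected.
1-4 (14): skip — 1 and 4 already connected.
2-3 (14): add — endpoints in different components.
Edges rejected before the tree was complete: 2.

2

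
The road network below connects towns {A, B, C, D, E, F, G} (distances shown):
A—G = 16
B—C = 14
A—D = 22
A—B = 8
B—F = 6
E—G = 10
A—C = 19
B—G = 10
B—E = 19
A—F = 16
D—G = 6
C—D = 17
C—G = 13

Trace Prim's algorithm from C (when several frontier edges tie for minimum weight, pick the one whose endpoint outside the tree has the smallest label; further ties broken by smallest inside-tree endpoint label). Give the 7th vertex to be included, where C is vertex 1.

E

Grow the tree from C using Prim:
Step 1: cheapest edge leaving the tree is C—G (13); add G.
Step 2: cheapest edge leaving the tree is D—G (6); add D.
Step 3: cheapest edge leaving the tree is B—G (10); add B.
Step 4: cheapest edge leaving the tree is B—F (6); add F.
Step 5: cheapest edge leaving the tree is A—B (8); add A.
Step 6: cheapest edge leaving the tree is E—G (10); add E.
Vertex order: C, G, D, B, F, A, E. The 7th vertex is E.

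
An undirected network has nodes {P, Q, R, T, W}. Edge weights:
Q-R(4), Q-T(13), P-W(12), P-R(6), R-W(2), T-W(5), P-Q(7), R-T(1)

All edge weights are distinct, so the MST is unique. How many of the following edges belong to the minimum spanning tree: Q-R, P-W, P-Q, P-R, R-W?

3

Kruskal's algorithm — process edges by increasing weight (ties by edge label):
R-T (1): add — endpoints in different components.
R-W (2): add — endpoints in different components.
Q-R (4): add — endpoints in different components.
T-W (5): skip — W and T already connected.
P-R (6): add — endpoints in different components.
MST edge set: {R-T, R-W, Q-R, P-R}.
Of the listed edges, {Q-R, P-R, R-W} are in the MST → 3.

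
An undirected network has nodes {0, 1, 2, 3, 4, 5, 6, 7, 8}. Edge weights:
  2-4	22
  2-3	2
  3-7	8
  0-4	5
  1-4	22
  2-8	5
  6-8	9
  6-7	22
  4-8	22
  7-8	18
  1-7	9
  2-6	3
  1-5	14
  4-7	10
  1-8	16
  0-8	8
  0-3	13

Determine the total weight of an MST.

54

Kruskal's algorithm — process edges by increasing weight (ties by edge label):
2-3 (2): add — endpoints in different components.
2-6 (3): add — endpoints in different components.
0-4 (5): add — endpoints in different components.
2-8 (5): add — endpoints in different components.
0-8 (8): add — endpoints in different components.
3-7 (8): add — endpoints in different components.
1-7 (9): add — endpoints in different components.
6-8 (9): skip — 6 and 8 already connected.
4-7 (10): skip — 4 and 7 already connected.
0-3 (13): skip — 0 and 3 already connected.
1-5 (14): add — endpoints in different components.
MST edges: 2-3, 2-6, 0-4, 2-8, 0-8, 3-7, 1-7, 1-5; total weight 2+3+5+5+8+8+9+14 = 54.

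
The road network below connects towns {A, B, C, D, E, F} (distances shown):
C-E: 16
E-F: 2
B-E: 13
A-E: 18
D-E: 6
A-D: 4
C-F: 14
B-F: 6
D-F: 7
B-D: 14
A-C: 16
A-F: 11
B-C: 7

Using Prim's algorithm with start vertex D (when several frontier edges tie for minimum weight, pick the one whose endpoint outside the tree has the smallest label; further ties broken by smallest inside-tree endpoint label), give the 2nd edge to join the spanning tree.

D-E

Prim, starting at D.
Step 1: cheapest edge leaving the tree is A-D (4); add A.
Step 2: cheapest edge leaving the tree is D-E (6); add E.
Step 3: cheapest edge leaving the tree is E-F (2); add F.
Step 4: cheapest edge leaving the tree is B-F (6); add B.
Step 5: cheapest edge leaving the tree is B-C (7); add C.
The 2nd edge added is D-E.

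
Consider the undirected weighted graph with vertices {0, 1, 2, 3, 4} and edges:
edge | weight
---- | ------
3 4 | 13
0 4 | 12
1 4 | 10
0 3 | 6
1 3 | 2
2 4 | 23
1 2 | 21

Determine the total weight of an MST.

Prim's algorithm from 0:
Step 1: frontier [0 3 6, 0 4 12] → take 0 3 (6); add 3.
Step 2: frontier [0 4 12, 1 3 2, 3 4 13] → take 1 3 (2); add 1.
Step 3: frontier [0 4 12, 1 4 10, 1 2 21, 3 4 13] → take 1 4 (10); add 4.
Step 4: frontier [1 2 21, 2 4 23] → take 1 2 (21); add 2.
MST edges: 0 3, 1 3, 1 4, 1 2; total weight 6+2+10+21 = 39.

39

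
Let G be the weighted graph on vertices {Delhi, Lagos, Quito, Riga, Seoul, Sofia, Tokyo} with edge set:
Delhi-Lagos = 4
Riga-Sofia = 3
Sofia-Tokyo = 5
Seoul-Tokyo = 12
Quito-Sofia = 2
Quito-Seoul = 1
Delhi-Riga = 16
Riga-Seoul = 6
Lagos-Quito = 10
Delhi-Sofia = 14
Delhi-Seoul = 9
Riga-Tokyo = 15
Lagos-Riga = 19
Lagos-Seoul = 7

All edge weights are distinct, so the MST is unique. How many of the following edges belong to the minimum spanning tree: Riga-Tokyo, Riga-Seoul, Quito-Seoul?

Kruskal: consider edges lightest-first.
Quito-Seoul (1): add. Components now {Quito,Seoul} {Sofia} {Riga} {Lagos} {Tokyo} {Delhi}
Quito-Sofia (2): add. Components now {Quito,Seoul,Sofia} {Riga} {Lagos} {Tokyo} {Delhi}
Riga-Sofia (3): add. Components now {Quito,Riga,Seoul,Sofia} {Lagos} {Tokyo} {Delhi}
Delhi-Lagos (4): add. Components now {Quito,Riga,Seoul,Sofia} {Delhi,Lagos} {Tokyo}
Sofia-Tokyo (5): add. Components now {Quito,Riga,Seoul,Sofia,Tokyo} {Delhi,Lagos}
Riga-Seoul (6): skip — Riga and Seoul already connected.
Lagos-Seoul (7): add. Components now {Delhi,Lagos,Quito,Riga,Seoul,Sofia,Tokyo}
MST edge set: {Quito-Seoul, Quito-Sofia, Riga-Sofia, Delhi-Lagos, Sofia-Tokyo, Lagos-Seoul}.
Of the listed edges, {Quito-Seoul} are in the MST → 1.

1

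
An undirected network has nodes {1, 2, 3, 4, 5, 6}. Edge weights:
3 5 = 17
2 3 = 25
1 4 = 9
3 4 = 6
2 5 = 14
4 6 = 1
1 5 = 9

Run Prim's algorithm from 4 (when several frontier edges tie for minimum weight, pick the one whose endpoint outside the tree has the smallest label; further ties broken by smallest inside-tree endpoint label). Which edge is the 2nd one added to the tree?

3-4

Prim's algorithm from 4:
Step 1: cheapest edge leaving the tree is 4 6 (1); add 6.
Step 2: cheapest edge leaving the tree is 3 4 (6); add 3.
Step 3: cheapest edge leaving the tree is 1 4 (9); add 1.
Step 4: cheapest edge leaving the tree is 1 5 (9); add 5.
Step 5: cheapest edge leaving the tree is 2 5 (14); add 2.
The 2nd edge added is 3 4.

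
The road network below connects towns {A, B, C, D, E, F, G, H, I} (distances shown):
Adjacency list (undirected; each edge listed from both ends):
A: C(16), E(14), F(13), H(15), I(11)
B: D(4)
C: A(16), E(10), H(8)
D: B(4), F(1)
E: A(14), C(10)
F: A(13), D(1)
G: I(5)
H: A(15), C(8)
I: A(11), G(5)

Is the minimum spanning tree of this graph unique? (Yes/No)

Yes

Kruskal's algorithm — process edges by increasing weight (ties by edge label):
D—F (1): add — endpoints in different components.
B—D (4): add — endpoints in different components.
G—I (5): add — endpoints in different components.
C—H (8): add — endpoints in different components.
C—E (10): add — endpoints in different components.
A—I (11): add — endpoints in different components.
A—F (13): add — endpoints in different components.
A—E (14): add — endpoints in different components.
Every non-tree edge has weight strictly greater than the heaviest edge on the tree path between its endpoints, so the MST is unique.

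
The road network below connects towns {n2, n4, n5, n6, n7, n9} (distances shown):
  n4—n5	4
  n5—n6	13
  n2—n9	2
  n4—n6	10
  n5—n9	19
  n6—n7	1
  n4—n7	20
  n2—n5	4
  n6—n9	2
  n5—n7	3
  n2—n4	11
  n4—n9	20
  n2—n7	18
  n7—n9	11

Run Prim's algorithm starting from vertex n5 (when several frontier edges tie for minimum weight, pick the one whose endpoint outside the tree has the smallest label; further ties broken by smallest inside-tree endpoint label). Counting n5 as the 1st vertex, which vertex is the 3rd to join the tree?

Grow the tree from n5 using Prim:
Step 1: frontier [n5—n7 3, n2—n5 4, n4—n5 4, n5—n6 13, n5—n9 19] → take n5—n7 (3); add n7.
Step 2: frontier [n2—n5 4, n4—n5 4, n5—n6 13, n5—n9 19, n6—n7 1, n7—n9 11, n2—n7 18, n4—n7 20] → take n6—n7 (1); add n6.
Step 3: frontier [n2—n5 4, n4—n5 4, n5—n9 19, n6—n9 2, n4—n6 10, n7—n9 11, n2—n7 18, n4—n7 20] → take n6—n9 (2); add n9.
Step 4: frontier [n2—n5 4, n4—n5 4, n4—n6 10, n2—n7 18, n4—n7 20, n2—n9 2, n4—n9 20] → take n2—n9 (2); add n2.
Step 5: frontier [n2—n4 11, n4—n5 4, n4—n6 10, n4—n7 20, n4—n9 20] → take n4—n5 (4); add n4.
Vertex order: n5, n7, n6, n9, n2, n4. The 3rd vertex is n6.

n6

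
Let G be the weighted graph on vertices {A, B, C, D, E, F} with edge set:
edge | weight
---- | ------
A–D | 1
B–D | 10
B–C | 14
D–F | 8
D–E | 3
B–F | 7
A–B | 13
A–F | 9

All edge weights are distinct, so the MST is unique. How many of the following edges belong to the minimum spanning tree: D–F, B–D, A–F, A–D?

2

Sort edges by weight, then run Kruskal:
A–D (1): add — endpoints in different components.
D–E (3): add — endpoints in different components.
B–F (7): add — endpoints in different components.
D–F (8): add — endpoints in different components.
A–F (9): skip — A and F already connected.
B–D (10): skip — B and D already connected.
A–B (13): skip — A and B already connected.
B–C (14): add — endpoints in different components.
MST edge set: {A–D, D–E, B–F, D–F, B–C}.
Of the listed edges, {D–F, A–D} are in the MST → 2.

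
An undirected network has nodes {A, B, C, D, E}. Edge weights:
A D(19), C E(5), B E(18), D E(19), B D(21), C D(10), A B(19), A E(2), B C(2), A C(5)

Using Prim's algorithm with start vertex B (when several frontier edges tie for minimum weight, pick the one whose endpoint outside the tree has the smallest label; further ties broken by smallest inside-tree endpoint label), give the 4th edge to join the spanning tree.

C-D

Prim's algorithm from B:
Step 1: frontier [B C 2, B E 18, A B 19, B D 21] → take B C (2); add C.
Step 2: frontier [B E 18, A B 19, B D 21, A C 5, C E 5, C D 10] → take A C (5); add A.
Step 3: frontier [A E 2, A D 19, B E 18, B D 21, C E 5, C D 10] → take A E (2); add E.
Step 4: frontier [A D 19, B D 21, C D 10, D E 19] → take C D (10); add D.
The 4th edge added is C D.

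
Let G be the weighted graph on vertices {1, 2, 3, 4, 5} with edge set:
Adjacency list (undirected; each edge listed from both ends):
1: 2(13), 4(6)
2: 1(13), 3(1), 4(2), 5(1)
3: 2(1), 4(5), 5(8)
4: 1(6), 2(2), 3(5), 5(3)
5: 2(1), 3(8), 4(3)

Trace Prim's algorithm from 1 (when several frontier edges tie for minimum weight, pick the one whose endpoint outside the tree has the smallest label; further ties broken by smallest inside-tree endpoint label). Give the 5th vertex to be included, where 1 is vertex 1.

5

Prim, starting at 1.
Step 1: frontier [1-4 6, 1-2 13] → take 1-4 (6); add 4.
Step 2: frontier [1-2 13, 2-4 2, 4-5 3, 3-4 5] → take 2-4 (2); add 2.
Step 3: frontier [2-3 1, 2-5 1, 4-5 3, 3-4 5] → take 2-3 (1); add 3.
Step 4: frontier [2-5 1, 3-5 8, 4-5 3] → take 2-5 (1); add 5.
Vertex order: 1, 4, 2, 3, 5. The 5th vertex is 5.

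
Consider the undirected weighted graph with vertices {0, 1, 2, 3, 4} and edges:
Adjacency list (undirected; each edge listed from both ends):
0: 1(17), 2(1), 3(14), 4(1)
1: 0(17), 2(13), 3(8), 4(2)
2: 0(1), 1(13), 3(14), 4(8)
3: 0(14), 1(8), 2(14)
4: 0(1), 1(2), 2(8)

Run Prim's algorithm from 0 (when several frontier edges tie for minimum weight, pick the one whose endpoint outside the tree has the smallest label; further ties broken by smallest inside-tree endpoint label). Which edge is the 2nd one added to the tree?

Grow the tree from 0 using Prim:
Step 1: cheapest edge leaving the tree is 0–2 (1); add 2.
Step 2: cheapest edge leaving the tree is 0–4 (1); add 4.
Step 3: cheapest edge leaving the tree is 1–4 (2); add 1.
Step 4: cheapest edge leaving the tree is 1–3 (8); add 3.
The 2nd edge added is 0–4.

0-4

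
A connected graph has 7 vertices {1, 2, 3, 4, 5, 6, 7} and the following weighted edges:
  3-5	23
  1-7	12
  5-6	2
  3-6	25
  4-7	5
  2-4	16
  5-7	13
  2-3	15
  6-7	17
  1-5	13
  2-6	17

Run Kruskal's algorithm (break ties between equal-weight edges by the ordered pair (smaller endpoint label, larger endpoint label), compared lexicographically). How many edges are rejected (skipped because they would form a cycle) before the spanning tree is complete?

Kruskal's algorithm — process edges by increasing weight (ties by edge label):
5-6 (2): add — endpoints in different components.
4-7 (5): add — endpoints in different components.
1-7 (12): add — endpoints in different components.
1-5 (13): add — endpoints in different components.
5-7 (13): skip — 5 and 7 already connected.
2-3 (15): add — endpoints in different components.
2-4 (16): add — endpoints in different components.
Edges rejected before the tree was complete: 1.

1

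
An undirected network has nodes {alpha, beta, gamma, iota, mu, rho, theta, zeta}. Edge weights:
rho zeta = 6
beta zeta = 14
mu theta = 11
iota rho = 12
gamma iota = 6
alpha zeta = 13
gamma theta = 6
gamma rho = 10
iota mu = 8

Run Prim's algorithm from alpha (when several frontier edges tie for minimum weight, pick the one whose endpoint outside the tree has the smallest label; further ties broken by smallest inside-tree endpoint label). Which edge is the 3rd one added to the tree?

gamma-rho

Prim's algorithm from alpha:
Step 1: cheapest edge leaving the tree is alpha zeta (13); add zeta.
Step 2: cheapest edge leaving the tree is rho zeta (6); add rho.
Step 3: cheapest edge leaving the tree is gamma rho (10); add gamma.
Step 4: cheapest edge leaving the tree is gamma iota (6); add iota.
Step 5: cheapest edge leaving the tree is gamma theta (6); add theta.
Step 6: cheapest edge leaving the tree is iota mu (8); add mu.
Step 7: cheapest edge leaving the tree is beta zeta (14); add beta.
The 3rd edge added is gamma rho.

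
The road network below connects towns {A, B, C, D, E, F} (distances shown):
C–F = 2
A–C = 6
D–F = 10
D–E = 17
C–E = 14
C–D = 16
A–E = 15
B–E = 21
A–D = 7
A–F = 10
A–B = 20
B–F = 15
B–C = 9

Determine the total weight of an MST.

38

Grow the tree from C using Prim:
Step 1: frontier [C–F 2, A–C 6, B–C 9, C–E 14, C–D 16] → take C–F (2); add F.
Step 2: frontier [A–C 6, B–C 9, C–E 14, C–D 16, A–F 10, D–F 10, B–F 15] → take A–C (6); add A.
Step 3: frontier [A–D 7, A–E 15, A–B 20, B–C 9, C–E 14, C–D 16, D–F 10, B–F 15] → take A–D (7); add D.
Step 4: frontier [A–E 15, A–B 20, B–C 9, C–E 14, D–E 17, B–F 15] → take B–C (9); add B.
Step 5: frontier [A–E 15, B–E 21, C–E 14, D–E 17] → take C–E (14); add E.
MST edges: C–F, A–C, A–D, B–C, C–E; total weight 2+6+7+9+14 = 38.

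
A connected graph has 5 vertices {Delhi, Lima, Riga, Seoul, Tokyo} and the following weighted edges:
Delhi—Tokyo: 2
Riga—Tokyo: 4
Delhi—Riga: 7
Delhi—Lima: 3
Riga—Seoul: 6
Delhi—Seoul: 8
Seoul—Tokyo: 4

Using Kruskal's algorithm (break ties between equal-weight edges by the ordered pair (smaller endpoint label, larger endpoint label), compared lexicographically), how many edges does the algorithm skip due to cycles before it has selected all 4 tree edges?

0

Kruskal: consider edges lightest-first.
Delhi—Tokyo (2): add. Components now {Delhi,Tokyo} {Riga} {Lima} {Seoul}
Delhi—Lima (3): add. Components now {Delhi,Lima,Tokyo} {Riga} {Seoul}
Riga—Tokyo (4): add. Components now {Delhi,Lima,Riga,Tokyo} {Seoul}
Seoul—Tokyo (4): add. Components now {Delhi,Lima,Riga,Seoul,Tokyo}
Edges rejected before the tree was complete: 0.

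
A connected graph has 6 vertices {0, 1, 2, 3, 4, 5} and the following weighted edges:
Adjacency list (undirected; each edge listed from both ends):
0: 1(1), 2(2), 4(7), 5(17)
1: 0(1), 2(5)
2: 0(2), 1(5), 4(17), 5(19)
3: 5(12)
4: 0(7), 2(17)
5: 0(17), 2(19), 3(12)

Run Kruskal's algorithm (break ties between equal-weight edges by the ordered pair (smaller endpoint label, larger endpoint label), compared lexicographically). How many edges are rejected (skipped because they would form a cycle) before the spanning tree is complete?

1

Sort edges by weight, then run Kruskal:
0 1 (1): add — endpoints in different components.
0 2 (2): add — endpoints in different components.
1 2 (5): skip — 1 and 2 already connected.
0 4 (7): add — endpoints in different components.
3 5 (12): add — endpoints in different components.
0 5 (17): add — endpoints in different components.
Edges rejected before the tree was complete: 1.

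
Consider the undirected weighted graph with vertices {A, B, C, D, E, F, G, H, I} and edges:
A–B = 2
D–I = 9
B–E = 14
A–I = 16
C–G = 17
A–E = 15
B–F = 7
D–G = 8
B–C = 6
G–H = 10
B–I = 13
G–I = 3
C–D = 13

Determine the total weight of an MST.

Sort edges by weight, then run Kruskal:
A–B (2): add — endpoints in different components.
G–I (3): add — endpoints in different components.
B–C (6): add — endpoints in different components.
B–F (7): add — endpoints in different components.
D–G (8): add — endpoints in different components.
D–I (9): skip — D and I already connected.
G–H (10): add — endpoints in different components.
B–I (13): add — endpoints in different components.
C–D (13): skip — C and D already connected.
B–E (14): add — endpoints in different components.
MST edges: A–B, G–I, B–C, B–F, D–G, G–H, B–I, B–E; total weight 2+3+6+7+8+10+13+14 = 63.

63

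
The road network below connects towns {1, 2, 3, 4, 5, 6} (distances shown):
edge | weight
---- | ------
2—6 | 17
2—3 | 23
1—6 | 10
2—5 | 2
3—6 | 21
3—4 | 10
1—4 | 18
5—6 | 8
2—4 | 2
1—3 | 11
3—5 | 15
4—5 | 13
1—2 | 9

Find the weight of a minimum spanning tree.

31

Grow the tree from 1 using Prim:
Step 1: cheapest edge leaving the tree is 1—2 (9); add 2.
Step 2: cheapest edge leaving the tree is 2—4 (2); add 4.
Step 3: cheapest edge leaving the tree is 2—5 (2); add 5.
Step 4: cheapest edge leaving the tree is 5—6 (8); add 6.
Step 5: cheapest edge leaving the tree is 3—4 (10); add 3.
MST edges: 1—2, 2—4, 2—5, 5—6, 3—4; total weight 9+2+2+8+10 = 31.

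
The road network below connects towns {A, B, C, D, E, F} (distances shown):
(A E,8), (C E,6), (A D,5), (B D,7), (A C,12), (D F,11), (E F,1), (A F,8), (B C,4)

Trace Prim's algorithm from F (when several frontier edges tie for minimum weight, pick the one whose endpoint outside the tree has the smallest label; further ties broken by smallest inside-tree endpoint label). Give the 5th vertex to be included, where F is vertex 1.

D

Prim's algorithm from F:
Step 1: cheapest edge leaving the tree is E F (1); add E.
Step 2: cheapest edge leaving the tree is C E (6); add C.
Step 3: cheapest edge leaving the tree is B C (4); add B.
Step 4: cheapest edge leaving the tree is B D (7); add D.
Step 5: cheapest edge leaving the tree is A D (5); add A.
Vertex order: F, E, C, B, D, A. The 5th vertex is D.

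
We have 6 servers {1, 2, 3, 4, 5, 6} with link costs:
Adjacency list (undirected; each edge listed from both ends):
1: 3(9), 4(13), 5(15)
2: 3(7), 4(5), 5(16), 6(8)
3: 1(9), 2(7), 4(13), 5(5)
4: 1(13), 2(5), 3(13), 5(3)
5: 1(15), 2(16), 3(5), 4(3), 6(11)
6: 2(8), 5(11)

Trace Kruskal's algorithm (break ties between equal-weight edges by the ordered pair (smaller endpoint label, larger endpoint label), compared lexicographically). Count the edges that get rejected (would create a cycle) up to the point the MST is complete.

Kruskal: consider edges lightest-first.
4—5 (3): add. Components now {1} {2} {3} {4,5} {6}
2—4 (5): add. Components now {1} {2,4,5} {3} {6}
3—5 (5): add. Components now {1} {2,3,4,5} {6}
2—3 (7): skip — 2 and 3 already connected.
2—6 (8): add. Components now {1} {2,3,4,5,6}
1—3 (9): add. Components now {1,2,3,4,5,6}
Edges rejected before the tree was complete: 1.

1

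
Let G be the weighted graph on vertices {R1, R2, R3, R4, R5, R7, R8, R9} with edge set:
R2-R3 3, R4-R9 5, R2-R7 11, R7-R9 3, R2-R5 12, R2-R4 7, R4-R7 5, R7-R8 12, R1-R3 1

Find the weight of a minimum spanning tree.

43

Grow the tree from R2 using Prim:
Step 1: frontier [R2-R3 3, R2-R4 7, R2-R7 11, R2-R5 12] → take R2-R3 (3); add R3.
Step 2: frontier [R2-R4 7, R2-R7 11, R2-R5 12, R1-R3 1] → take R1-R3 (1); add R1.
Step 3: frontier [R2-R4 7, R2-R7 11, R2-R5 12] → take R2-R4 (7); add R4.
Step 4: frontier [R2-R7 11, R2-R5 12, R4-R7 5, R4-R9 5] → take R4-R7 (5); add R7.
Step 5: frontier [R2-R5 12, R4-R9 5, R7-R9 3, R7-R8 12] → take R7-R9 (3); add R9.
Step 6: frontier [R2-R5 12, R7-R8 12] → take R2-R5 (12); add R5.
Step 7: frontier [R7-R8 12] → take R7-R8 (12); add R8.
MST edges: R2-R3, R1-R3, R2-R4, R4-R7, R7-R9, R2-R5, R7-R8; total weight 3+1+7+5+3+12+12 = 43.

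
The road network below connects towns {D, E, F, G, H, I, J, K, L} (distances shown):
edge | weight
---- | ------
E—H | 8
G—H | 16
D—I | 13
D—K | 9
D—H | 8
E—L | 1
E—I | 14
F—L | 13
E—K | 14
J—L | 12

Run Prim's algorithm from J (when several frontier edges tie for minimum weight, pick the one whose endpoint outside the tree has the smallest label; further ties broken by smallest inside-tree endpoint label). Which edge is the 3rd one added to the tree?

Prim's algorithm from J:
Step 1: cheapest edge leaving the tree is J—L (12); add L.
Step 2: cheapest edge leaving the tree is E—L (1); add E.
Step 3: cheapest edge leaving the tree is E—H (8); add H.
Step 4: cheapest edge leaving the tree is D—H (8); add D.
Step 5: cheapest edge leaving the tree is D—K (9); add K.
Step 6: cheapest edge leaving the tree is F—L (13); add F.
Step 7: cheapest edge leaving the tree is D—I (13); add I.
Step 8: cheapest edge leaving the tree is G—H (16); add G.
The 3rd edge added is E—H.

E-H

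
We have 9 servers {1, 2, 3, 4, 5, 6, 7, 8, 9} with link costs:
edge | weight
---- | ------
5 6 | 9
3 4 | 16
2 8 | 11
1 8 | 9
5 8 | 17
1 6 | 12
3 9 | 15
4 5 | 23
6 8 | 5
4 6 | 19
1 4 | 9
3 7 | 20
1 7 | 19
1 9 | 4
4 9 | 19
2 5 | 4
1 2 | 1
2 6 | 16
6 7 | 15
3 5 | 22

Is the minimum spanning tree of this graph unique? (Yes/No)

Sort edges by weight, then run Kruskal:
1 2 (1): add — endpoints in different components.
1 9 (4): add — endpoints in different components.
2 5 (4): add — endpoints in different components.
6 8 (5): add — endpoints in different components.
1 4 (9): add — endpoints in different components.
1 8 (9): add — endpoints in different components.
5 6 (9): skip — 5 and 6 already connected.
2 8 (11): skip — 2 and 8 already connected.
1 6 (12): skip — 1 and 6 already connected.
3 9 (15): add — endpoints in different components.
6 7 (15): add — endpoints in different components.
Non-tree edge 5 6 has weight 9, equal to the heaviest edge on its tree cycle — swapping gives another MST of the same weight. Not unique.

No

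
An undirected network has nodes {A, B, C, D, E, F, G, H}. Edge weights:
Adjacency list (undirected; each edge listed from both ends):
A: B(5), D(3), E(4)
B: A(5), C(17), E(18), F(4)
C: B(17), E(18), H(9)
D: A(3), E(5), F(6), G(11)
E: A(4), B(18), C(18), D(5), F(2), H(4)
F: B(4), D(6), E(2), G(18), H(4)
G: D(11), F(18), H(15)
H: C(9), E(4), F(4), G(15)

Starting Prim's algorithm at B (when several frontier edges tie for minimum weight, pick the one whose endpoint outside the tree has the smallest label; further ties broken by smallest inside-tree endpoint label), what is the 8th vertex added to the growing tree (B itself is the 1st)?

Prim, starting at B.
Step 1: cheapest edge leaving the tree is B F (4); add F.
Step 2: cheapest edge leaving the tree is E F (2); add E.
Step 3: cheapest edge leaving the tree is A E (4); add A.
Step 4: cheapest edge leaving the tree is A D (3); add D.
Step 5: cheapest edge leaving the tree is E H (4); add H.
Step 6: cheapest edge leaving the tree is C H (9); add C.
Step 7: cheapest edge leaving the tree is D G (11); add G.
Vertex order: B, F, E, A, D, H, C, G. The 8th vertex is G.

G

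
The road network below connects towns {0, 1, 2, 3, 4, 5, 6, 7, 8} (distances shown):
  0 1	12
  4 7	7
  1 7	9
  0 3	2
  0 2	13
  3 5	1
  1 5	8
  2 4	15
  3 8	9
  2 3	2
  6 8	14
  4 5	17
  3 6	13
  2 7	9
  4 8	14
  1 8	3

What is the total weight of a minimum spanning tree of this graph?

Sort edges by weight, then run Kruskal:
3 5 (1): add — endpoints in different components.
0 3 (2): add — endpoints in different components.
2 3 (2): add — endpoints in different components.
1 8 (3): add — endpoints in different components.
4 7 (7): add — endpoints in different components.
1 5 (8): add — endpoints in different components.
1 7 (9): add — endpoints in different components.
2 7 (9): skip — 2 and 7 already connected.
3 8 (9): skip — 3 and 8 already connected.
0 1 (12): skip — 0 and 1 already connected.
0 2 (13): skip — 0 and 2 already connected.
3 6 (13): add — endpoints in different components.
MST edges: 3 5, 0 3, 2 3, 1 8, 4 7, 1 5, 1 7, 3 6; total weight 1+2+2+3+7+8+9+13 = 45.

45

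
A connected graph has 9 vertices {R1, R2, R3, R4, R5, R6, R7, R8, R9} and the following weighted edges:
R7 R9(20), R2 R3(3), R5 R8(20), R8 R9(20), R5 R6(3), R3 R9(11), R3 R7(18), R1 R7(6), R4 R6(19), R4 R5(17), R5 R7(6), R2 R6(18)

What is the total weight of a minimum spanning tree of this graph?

Kruskal: consider edges lightest-first.
R2 R3 (3): add — endpoints in different components.
R5 R6 (3): add — endpoints in different components.
R1 R7 (6): add — endpoints in different components.
R5 R7 (6): add — endpoints in different components.
R3 R9 (11): add — endpoints in different components.
R4 R5 (17): add — endpoints in different components.
R2 R6 (18): add — endpoints in different components.
R3 R7 (18): skip — R7 and R3 already connected.
R4 R6 (19): skip — R6 and R4 already connected.
R5 R8 (20): add — endpoints in different components.
MST edges: R2 R3, R5 R6, R1 R7, R5 R7, R3 R9, R4 R5, R2 R6, R5 R8; total weight 3+3+6+6+11+17+18+20 = 84.

84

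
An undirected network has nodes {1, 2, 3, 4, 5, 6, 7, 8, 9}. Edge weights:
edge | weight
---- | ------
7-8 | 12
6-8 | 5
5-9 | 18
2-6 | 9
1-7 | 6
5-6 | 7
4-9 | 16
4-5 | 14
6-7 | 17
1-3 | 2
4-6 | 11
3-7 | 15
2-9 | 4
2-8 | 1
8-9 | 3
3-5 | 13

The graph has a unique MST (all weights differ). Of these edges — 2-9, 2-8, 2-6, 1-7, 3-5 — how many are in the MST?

Kruskal: consider edges lightest-first.
2-8 (1): add — endpoints in different components.
1-3 (2): add — endpoints in different components.
8-9 (3): add — endpoints in different components.
2-9 (4): skip — 2 and 9 already connected.
6-8 (5): add — endpoints in different components.
1-7 (6): add — endpoints in different components.
5-6 (7): add — endpoints in different components.
2-6 (9): skip — 2 and 6 already connected.
4-6 (11): add — endpoints in different components.
7-8 (12): add — endpoints in different components.
MST edge set: {2-8, 1-3, 8-9, 6-8, 1-7, 5-6, 4-6, 7-8}.
Of the listed edges, {2-8, 1-7} are in the MST → 2.

2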